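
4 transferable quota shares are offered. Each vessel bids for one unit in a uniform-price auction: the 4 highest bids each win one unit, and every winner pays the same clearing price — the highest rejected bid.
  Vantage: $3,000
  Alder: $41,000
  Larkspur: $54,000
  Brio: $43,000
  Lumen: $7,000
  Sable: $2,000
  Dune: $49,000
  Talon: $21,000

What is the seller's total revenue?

Sorting: 54,000 (Larkspur), 49,000 (Dune), 43,000 (Brio), 41,000 (Alder), 21,000 (Talon), 7,000 (Lumen), …
Winners (4 units): Larkspur, Dune, Brio, Alder.
First losing bid is Talon's $21,000, which sets the uniform price.
Total revenue = 4 × $21,000 = $84,000.

Total revenue: $84,000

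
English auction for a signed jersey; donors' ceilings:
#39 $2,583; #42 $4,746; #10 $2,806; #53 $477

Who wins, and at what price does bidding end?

#42 wins at $2,806

Limits ranked: 4,746 (#42) > 2,806 (#10) > 2,583 (#39) > 477 (#53)
#10 is the last rival to drop out, at $2,806; #42 remains and wins at that price.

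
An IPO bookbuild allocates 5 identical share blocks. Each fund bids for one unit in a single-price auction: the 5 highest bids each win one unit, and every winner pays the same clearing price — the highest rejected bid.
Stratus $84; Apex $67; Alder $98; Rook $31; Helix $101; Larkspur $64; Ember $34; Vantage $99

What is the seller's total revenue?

Sorting: 101 (Helix), 99 (Vantage), 98 (Alder), 84 (Stratus), 67 (Apex), 64 (Larkspur), 34 (Ember), …
Winners (5 units): Helix, Vantage, Alder, Stratus, Apex.
First losing bid is Larkspur's $64, which sets the uniform price.
Total revenue = 5 × $64 = $320.

Total revenue: $320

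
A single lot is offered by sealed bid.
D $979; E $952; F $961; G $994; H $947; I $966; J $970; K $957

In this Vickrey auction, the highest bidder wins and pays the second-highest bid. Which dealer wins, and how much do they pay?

Bids in order: 994 (G) > 979 (D) > 970 (J) > 966 (I) > 961 (F) > 957 (K) > …
Second-price: G pays D's bid of $979.

G pays $979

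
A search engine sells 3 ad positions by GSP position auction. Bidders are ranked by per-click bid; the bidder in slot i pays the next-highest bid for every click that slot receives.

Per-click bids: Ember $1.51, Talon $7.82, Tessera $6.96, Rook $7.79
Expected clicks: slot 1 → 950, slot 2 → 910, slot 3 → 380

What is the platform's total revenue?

Sorting advertisers: $7.82 (Talon) > $7.79 (Rook) > $6.96 (Tessera) > $1.51 (Ember)
Slot 1: Talon pays $7.79 × 950 = $7400.50
Slot 2: Rook pays $6.96 × 910 = $6333.60
Slot 3: Tessera pays $1.51 × 380 = $573.80
Total = $14307.90

Total revenue: $14307.90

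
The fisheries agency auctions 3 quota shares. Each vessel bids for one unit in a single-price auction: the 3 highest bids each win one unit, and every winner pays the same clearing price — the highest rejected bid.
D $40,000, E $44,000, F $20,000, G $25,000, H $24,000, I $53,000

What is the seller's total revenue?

Sorting: 53,000 (I), 44,000 (E), 40,000 (D), 25,000 (G), 24,000 (H), …
The 3 highest are I, E, D.
First losing bid is G's $25,000, which sets the uniform price.
Total revenue = 3 × $25,000 = $75,000.

Total revenue: $75,000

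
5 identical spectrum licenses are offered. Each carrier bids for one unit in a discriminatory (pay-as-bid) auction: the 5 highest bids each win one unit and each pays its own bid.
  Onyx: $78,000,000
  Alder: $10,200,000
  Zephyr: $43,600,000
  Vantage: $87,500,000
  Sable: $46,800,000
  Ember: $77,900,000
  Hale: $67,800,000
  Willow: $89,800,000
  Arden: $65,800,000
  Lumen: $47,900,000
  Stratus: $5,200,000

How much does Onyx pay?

Onyx pays $78,000,000

Ordering the bids: 89,800,000 (Willow), 87,500,000 (Vantage), 78,000,000 (Onyx), 77,900,000 (Ember), 67,800,000 (Hale), 65,800,000 (Arden), 47,900,000 (Lumen), …
The 5 highest are Willow, Vantage, Onyx, Ember, Hale.
Onyx wins → own bid $78,000,000.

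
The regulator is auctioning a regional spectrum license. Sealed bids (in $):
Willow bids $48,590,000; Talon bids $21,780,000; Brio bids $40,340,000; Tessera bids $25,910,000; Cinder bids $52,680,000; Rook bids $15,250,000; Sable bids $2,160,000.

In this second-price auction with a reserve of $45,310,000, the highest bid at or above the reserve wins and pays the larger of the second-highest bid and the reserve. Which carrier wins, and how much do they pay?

Second-price auction with a reserve of $45,310,000: the highest bid at or above the reserve wins and pays the larger of the second-highest bid and the reserve.
Bids ranked: 52,680,000 (Cinder) > 48,590,000 (Willow) > 40,340,000 (Brio) > 25,910,000 (Tessera) > 21,780,000 (Talon) > 15,250,000 (Rook) > …
Cinder has the top bid at or above the reserve ($52,680,000).
Second-highest bid $48,590,000 exceeds the reserve $45,310,000 → payment $48,590,000.

Cinder pays $48,590,000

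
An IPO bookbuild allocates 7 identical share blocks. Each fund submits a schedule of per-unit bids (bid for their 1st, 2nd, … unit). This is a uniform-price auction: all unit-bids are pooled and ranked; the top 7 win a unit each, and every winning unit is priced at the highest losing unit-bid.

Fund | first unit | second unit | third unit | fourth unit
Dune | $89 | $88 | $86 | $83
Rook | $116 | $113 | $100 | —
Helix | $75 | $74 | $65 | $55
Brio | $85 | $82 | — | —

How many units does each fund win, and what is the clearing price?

All unit-bids, highest first — top 7: 116 (Rook-1), 113 (Rook-2), 100 (Rook-3), 89 (Dune-1), 88 (Dune-2), 86 (Dune-3), 85 (Brio-1)
First bid not allocated: $83.
Allocation: Brio 1, Dune 3, Rook 3.

Brio 1, Dune 3, Rook 3; clearing price $83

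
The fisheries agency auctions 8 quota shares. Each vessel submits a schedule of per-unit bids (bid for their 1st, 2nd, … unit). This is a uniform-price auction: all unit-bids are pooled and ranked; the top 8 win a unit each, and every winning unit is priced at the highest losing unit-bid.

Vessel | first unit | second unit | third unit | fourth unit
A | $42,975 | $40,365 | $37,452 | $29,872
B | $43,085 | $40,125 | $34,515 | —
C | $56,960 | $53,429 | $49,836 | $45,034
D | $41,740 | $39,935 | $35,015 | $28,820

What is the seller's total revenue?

Merging the schedules and taking the best 8: 56,960 (C-1), 53,429 (C-2), 49,836 (C-3), 45,034 (C-4), 43,085 (B-1), 42,975 (A-1), 41,740 (D-1), 40,365 (A-2)
The (k+1)-th unit-bid is $40,125.
Allocation: A 2, B 1, C 4, D 1. Every unit priced at $40,125.
Revenue = 8 × 40,125 = $321,000.

Total revenue: $321,000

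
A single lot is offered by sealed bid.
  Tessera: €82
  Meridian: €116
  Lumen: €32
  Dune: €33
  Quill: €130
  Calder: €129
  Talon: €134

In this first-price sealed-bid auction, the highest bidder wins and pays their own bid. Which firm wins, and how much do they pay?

Bids in order: 134 (Talon) > 130 (Quill) > 129 (Calder) > 116 (Meridian) > 82 (Tessera) > 33 (Dune) > …
Talon is highest → pays own bid, €134.

Talon pays €134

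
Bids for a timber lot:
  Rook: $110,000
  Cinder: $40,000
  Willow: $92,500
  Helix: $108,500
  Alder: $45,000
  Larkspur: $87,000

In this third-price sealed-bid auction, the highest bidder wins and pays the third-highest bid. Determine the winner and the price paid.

Rook pays $92,500

Bids in order: 110,000 (Rook) > 108,500 (Helix) > 92,500 (Willow) > 87,000 (Larkspur) > 45,000 (Alder) > 40,000 (Cinder)
Rook is highest; pays the third-highest bid, $92,500.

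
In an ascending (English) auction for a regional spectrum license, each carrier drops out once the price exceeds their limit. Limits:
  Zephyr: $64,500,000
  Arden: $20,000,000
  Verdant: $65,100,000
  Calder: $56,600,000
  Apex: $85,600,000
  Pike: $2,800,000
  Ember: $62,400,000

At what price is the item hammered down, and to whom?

Sorting limits: 85,600,000 (Apex) > 65,100,000 (Verdant) > 64,500,000 (Zephyr) > 62,400,000 (Ember) > 56,600,000 (Calder) > 20,000,000 (Arden) > …
Verdant is the last rival to drop out, at $65,100,000; Apex remains and wins at that price.

Apex wins at $65,100,000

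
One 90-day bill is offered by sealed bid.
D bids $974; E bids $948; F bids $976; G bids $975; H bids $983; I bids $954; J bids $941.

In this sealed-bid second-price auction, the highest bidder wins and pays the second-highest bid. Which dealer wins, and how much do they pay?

H pays $976

Rule: the highest bidder wins and pays the second-highest bid.
Bids in order: 983 (H) > 976 (F) > 975 (G) > 974 (D) > 954 (I) > 948 (E) > …
H is highest; pays the second-highest bid, $976.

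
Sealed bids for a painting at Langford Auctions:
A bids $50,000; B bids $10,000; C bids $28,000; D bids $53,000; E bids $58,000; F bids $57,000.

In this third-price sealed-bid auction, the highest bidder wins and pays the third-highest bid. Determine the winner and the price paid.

E pays $53,000

Rule: the highest bidder wins and pays the third-highest bid.
Sorting bids: 58,000 (E) > 57,000 (F) > 53,000 (D) > 50,000 (A) > 28,000 (C) > 10,000 (B)
E wins; payment is bid #3 in the ranking = $53,000.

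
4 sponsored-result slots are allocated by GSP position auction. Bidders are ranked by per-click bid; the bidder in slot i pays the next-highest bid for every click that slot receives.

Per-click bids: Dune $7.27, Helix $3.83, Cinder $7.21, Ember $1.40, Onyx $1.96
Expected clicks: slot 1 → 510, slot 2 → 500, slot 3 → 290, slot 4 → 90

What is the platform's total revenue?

Ranked by bid: $7.27 (Dune) > $7.21 (Cinder) > $3.83 (Helix) > $1.96 (Onyx) > $1.40 (Ember)
Slot 1: Dune pays $7.21 × 510 = $3677.10
Slot 2: Cinder pays $3.83 × 500 = $1915.00
Slot 3: Helix pays $1.96 × 290 = $568.40
Slot 4: Onyx pays $1.40 × 90 = $126.00
Total = $6286.50

Total revenue: $6286.50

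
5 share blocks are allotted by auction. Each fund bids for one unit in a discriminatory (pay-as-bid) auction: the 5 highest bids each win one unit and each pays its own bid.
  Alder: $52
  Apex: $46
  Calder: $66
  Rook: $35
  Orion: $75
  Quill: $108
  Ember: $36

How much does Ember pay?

Ember pays $0

Sorting: 108 (Quill), 75 (Orion), 66 (Calder), 52 (Alder), 46 (Apex), 36 (Ember), 35 (Rook)
The 5 highest are Quill, Orion, Calder, Alder, Apex.
Ember does not win → $0.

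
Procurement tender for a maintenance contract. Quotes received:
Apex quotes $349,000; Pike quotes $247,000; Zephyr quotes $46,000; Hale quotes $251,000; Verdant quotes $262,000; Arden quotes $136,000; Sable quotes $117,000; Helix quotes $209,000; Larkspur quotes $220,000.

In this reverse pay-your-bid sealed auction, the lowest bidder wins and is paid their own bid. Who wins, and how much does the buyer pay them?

Sorting bids: 46,000 (Zephyr) < 117,000 (Sable) < 136,000 (Arden) < 209,000 (Helix) < 220,000 (Larkspur) < 247,000 (Pike) < …
First-price: Zephyr is paid what they bid, $46,000.

Zephyr is paid $46,000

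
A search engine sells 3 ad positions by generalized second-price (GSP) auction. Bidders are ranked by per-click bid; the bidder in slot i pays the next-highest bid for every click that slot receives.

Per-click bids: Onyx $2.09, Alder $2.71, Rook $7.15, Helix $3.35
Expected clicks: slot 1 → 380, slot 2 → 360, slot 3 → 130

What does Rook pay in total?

Rook pays $1273.00

Per-click bids in order: $7.15 (Rook) > $3.35 (Helix) > $2.71 (Alder) > $2.09 (Onyx)
Rook holds slot 1 → pays next bid $3.35 × 380 clicks = $1273.00.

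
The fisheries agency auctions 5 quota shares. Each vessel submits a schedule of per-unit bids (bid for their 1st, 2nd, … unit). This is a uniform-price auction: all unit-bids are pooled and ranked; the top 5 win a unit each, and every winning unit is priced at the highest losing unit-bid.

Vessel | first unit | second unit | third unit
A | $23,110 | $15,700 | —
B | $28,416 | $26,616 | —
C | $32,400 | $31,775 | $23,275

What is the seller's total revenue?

Total revenue: $115,550

Merging the schedules and taking the best 5: 32,400 (C-1), 31,775 (C-2), 28,416 (B-1), 26,616 (B-2), 23,275 (C-3)
Highest rejected unit-bid = $23,110.
Allocation: B 2, C 3. Every unit priced at $23,110.
Revenue = 5 × 23,110 = $115,550.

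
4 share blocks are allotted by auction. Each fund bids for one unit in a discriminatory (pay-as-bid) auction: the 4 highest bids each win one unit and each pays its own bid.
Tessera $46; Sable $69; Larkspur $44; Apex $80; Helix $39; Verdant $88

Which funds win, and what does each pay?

Ordering the bids: 88 (Verdant), 80 (Apex), 69 (Sable), 46 (Tessera), 44 (Larkspur), 39 (Helix)
Top 4: Verdant, Apex, Sable, Tessera.
Each winner pays its own bid: Verdant $88, Apex $80, Sable $69, Tessera $46.

Verdant $88, Apex $80, Sable $69, Tessera $46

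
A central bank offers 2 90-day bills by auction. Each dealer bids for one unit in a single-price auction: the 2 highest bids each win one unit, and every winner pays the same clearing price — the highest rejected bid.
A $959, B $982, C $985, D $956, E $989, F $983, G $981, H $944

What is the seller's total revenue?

Bids ranked high→low: 989 (E), 985 (C), 983 (F), 982 (B), …
The 2 highest are E, C.
Clearing price = highest rejected bid = $983.
Total revenue = 2 × $983 = $1,966.

Total revenue: $1,966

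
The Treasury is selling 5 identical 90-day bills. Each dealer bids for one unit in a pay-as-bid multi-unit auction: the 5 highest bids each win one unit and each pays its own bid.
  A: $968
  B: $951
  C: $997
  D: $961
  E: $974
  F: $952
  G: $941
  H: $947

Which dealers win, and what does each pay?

C $997, E $974, A $968, D $961, F $952

Ordering the bids: 997 (C), 974 (E), 968 (A), 961 (D), 952 (F), 951 (B), 947 (H), …
The 5 highest are C, E, A, D, F.
Each winner pays its own bid: C $997, E $974, A $968, D $961, F $952.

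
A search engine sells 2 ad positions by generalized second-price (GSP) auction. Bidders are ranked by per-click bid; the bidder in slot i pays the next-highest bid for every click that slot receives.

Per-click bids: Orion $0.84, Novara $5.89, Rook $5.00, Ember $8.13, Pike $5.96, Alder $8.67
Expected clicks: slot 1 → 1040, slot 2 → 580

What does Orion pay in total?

Orion pays $0.00

Ranked by bid: $8.67 (Alder) > $8.13 (Ember) > $5.96 (Pike) > …
Orion ranks below slot 2 → no slot, pays nothing.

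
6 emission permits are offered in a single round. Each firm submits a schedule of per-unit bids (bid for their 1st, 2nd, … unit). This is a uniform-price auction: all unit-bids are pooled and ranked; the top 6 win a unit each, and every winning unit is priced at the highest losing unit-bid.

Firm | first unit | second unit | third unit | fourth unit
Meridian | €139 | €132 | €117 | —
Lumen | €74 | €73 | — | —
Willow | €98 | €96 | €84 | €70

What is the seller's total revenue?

Merging the schedules and taking the best 6: 139 (Meridian-1), 132 (Meridian-2), 117 (Meridian-3), 98 (Willow-1), 96 (Willow-2), 84 (Willow-3)
Highest rejected unit-bid = €74.
Allocation: Meridian 3, Willow 3. Every unit priced at €74.
Revenue = 6 × 74 = €444.

Total revenue: €444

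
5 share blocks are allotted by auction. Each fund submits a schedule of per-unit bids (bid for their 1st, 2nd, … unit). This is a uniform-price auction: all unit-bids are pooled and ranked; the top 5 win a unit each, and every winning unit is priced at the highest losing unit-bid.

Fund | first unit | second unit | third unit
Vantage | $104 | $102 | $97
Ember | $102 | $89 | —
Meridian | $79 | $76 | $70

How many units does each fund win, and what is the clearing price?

Ember 2, Vantage 3; clearing price $79

All unit-bids, highest first — top 5: 104 (Vantage-1), 102 (Vantage-2), 102 (Ember-1), 97 (Vantage-3), 89 (Ember-2)
First bid not allocated: $79.
Allocation: Ember 2, Vantage 3.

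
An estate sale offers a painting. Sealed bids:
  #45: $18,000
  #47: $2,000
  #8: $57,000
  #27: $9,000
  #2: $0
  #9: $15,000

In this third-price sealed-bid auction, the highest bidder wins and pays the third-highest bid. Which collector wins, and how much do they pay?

#8 pays $15,000

Bids in order: 57,000 (#8) > 18,000 (#45) > 15,000 (#9) > 9,000 (#27) > 2,000 (#47) > 0 (#2)
#8 is highest; pays the third-highest bid, $15,000.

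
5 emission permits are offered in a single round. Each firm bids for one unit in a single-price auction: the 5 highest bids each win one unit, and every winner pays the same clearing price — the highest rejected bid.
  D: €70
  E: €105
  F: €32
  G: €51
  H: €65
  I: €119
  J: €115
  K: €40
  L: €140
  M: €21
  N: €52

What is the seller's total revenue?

Total revenue: €325

Sorting: 140 (L), 119 (I), 115 (J), 105 (E), 70 (D), 65 (H), 52 (N), …
The 5 highest are L, I, J, E, D.
Highest unsuccessful bid: €65 → clearing price.
Total revenue = 5 × €65 = €325.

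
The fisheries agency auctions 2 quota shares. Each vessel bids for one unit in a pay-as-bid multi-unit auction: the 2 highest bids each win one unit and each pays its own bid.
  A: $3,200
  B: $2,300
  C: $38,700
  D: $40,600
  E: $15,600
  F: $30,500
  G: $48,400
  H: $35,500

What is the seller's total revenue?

Sorting: 48,400 (G), 40,600 (D), 38,700 (C), 35,500 (H), …
Top 2: G, D.
Total revenue = 48,400 + 40,600 = $89,000.

Total revenue: $89,000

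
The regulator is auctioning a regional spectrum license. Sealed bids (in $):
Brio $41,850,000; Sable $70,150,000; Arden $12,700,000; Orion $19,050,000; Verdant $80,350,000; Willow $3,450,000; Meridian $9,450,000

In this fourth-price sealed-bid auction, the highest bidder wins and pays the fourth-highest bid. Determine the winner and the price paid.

Fourth-price sealed-bid auction: the highest bidder wins and pays the fourth-highest bid.
Sorting bids: 80,350,000 (Verdant) > 70,150,000 (Sable) > 41,850,000 (Brio) > 19,050,000 (Orion) > 12,700,000 (Arden) > 9,450,000 (Meridian) > …
Verdant wins; payment is bid #4 in the ranking = $19,050,000.

Verdant pays $19,050,000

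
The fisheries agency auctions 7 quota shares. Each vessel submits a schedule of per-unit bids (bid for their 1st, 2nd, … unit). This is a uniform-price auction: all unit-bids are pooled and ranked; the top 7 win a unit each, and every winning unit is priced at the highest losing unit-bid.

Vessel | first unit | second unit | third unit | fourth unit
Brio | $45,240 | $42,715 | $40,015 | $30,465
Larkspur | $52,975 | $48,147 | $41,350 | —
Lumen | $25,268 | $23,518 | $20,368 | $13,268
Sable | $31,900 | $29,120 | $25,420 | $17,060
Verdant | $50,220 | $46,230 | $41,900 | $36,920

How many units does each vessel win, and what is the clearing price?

Brio 2, Larkspur 2, Verdant 3; clearing price $41,350

All unit-bids, highest first — top 7: 52,975 (Larkspur-1), 50,220 (Verdant-1), 48,147 (Larkspur-2), 46,230 (Verdant-2), 45,240 (Brio-1), 42,715 (Brio-2), 41,900 (Verdant-3)
First bid not allocated: $41,350.
Allocation: Brio 2, Larkspur 2, Verdant 3.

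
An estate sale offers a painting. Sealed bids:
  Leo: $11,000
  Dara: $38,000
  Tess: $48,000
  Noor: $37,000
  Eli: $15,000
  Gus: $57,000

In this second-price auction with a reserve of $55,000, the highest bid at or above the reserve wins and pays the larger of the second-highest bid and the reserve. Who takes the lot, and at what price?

Gus pays $55,000

Second-price auction with a reserve of $55,000: the highest bid at or above the reserve wins and pays the larger of the second-highest bid and the reserve.
Bids in order: 57,000 (Gus) > 48,000 (Tess) > 38,000 (Dara) > 37,000 (Noor) > 15,000 (Eli) > 11,000 (Leo)
Gus has the top bid at or above the reserve ($57,000).
Second-highest bid $48,000 is below the reserve $55,000, so the reserve binds → payment $55,000.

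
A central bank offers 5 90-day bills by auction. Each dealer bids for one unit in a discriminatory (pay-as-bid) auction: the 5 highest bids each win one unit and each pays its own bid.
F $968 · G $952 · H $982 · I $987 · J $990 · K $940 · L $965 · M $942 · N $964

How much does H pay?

H pays $982

Ordering the bids: 990 (J), 987 (I), 982 (H), 968 (F), 965 (L), 964 (N), 952 (G), …
Winners (5 units): J, I, H, F, L.
H wins → own bid $982.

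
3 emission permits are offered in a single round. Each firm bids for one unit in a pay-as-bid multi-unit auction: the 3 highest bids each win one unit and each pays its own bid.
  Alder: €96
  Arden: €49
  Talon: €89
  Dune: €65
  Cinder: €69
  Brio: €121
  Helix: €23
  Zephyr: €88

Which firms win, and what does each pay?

Ordering the bids: 121 (Brio), 96 (Alder), 89 (Talon), 88 (Zephyr), 69 (Cinder), …
The 3 highest are Brio, Alder, Talon.
Each winner pays its own bid: Brio €121, Alder €96, Talon €89.

Brio €121, Alder €96, Talon €89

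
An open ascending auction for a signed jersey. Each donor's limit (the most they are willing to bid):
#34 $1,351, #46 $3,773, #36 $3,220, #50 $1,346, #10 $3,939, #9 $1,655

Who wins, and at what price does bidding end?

Limits ranked: 3,939 (#10) > 3,773 (#46) > 3,220 (#36) > 1,655 (#9) > 1,351 (#34) > 1,346 (#50)
Once the price passes $3,773, only #10 is left; the hammer falls at #46's limit of $3,773.

#10 wins at $3,773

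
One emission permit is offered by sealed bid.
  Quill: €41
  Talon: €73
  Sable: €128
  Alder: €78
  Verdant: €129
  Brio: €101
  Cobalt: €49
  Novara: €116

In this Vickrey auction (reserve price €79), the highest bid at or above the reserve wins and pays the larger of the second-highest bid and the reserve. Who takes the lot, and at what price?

Verdant pays €128

Bids in order: 129 (Verdant) > 128 (Sable) > 116 (Novara) > 101 (Brio) > 78 (Alder) > 73 (Talon) > …
Verdant has the top bid at or above the reserve (€129).
max(second-highest €128, reserve €79) = €128; the reserve does not bind.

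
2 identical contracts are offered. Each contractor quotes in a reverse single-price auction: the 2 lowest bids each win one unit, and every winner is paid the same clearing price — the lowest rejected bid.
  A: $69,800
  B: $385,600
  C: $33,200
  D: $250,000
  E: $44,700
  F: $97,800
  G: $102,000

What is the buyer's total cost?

Sorting: 33,200 (C), 44,700 (E), 69,800 (A), 97,800 (F), …
The 2 lowest are C, E.
Lowest unsuccessful bid: $69,800 → clearing price.
Total cost = 2 × $69,800 = $139,600.

Total cost: $139,600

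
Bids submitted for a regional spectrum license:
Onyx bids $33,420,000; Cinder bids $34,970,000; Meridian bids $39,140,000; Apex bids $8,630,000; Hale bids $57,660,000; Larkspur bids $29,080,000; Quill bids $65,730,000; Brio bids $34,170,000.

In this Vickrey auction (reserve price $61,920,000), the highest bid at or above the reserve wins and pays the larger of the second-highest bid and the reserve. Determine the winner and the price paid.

Quill pays $61,920,000

Bids in order: 65,730,000 (Quill) > 57,660,000 (Hale) > 39,140,000 (Meridian) > 34,970,000 (Cinder) > 34,170,000 (Brio) > 33,420,000 (Onyx) > …
Quill has the top bid at or above the reserve ($65,730,000).
max(second-highest $57,660,000, reserve $61,920,000) = $61,920,000.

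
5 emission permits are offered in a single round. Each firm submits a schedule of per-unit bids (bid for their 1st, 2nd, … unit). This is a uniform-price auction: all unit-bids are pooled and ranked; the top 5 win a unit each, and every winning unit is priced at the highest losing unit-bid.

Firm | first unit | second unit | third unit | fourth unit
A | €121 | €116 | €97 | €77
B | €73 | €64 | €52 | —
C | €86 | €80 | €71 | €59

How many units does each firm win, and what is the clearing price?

All unit-bids, highest first — top 5: 121 (A-1), 116 (A-2), 97 (A-3), 86 (C-1), 80 (C-2)
Highest rejected unit-bid = €77.
Allocation: A 3, C 2.

A 3, C 2; clearing price €77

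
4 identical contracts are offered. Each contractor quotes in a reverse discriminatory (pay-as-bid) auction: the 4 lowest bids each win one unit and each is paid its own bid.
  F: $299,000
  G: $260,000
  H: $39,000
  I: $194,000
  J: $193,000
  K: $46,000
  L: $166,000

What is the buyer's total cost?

Sorting: 39,000 (H), 46,000 (K), 166,000 (L), 193,000 (J), 194,000 (I), 260,000 (G), …
Winners (4 units): H, K, L, J.
Total cost = 39,000 + 46,000 + 166,000 + 193,000 = $444,000.

Total cost: $444,000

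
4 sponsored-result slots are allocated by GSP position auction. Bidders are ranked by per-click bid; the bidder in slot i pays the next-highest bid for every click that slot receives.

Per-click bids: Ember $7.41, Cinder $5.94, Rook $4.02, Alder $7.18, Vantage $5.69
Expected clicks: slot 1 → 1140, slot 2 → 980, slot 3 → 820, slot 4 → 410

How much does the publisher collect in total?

Per-click bids in order: $7.41 (Ember) > $7.18 (Alder) > $5.94 (Cinder) > $5.69 (Vantage) > $4.02 (Rook)
Slot 1: Ember pays $7.18 × 1140 = $8185.20
Slot 2: Alder pays $5.94 × 980 = $5821.20
Slot 3: Cinder pays $5.69 × 820 = $4665.80
Slot 4: Vantage pays $4.02 × 410 = $1648.20
Total = $20320.40

Total revenue: $20320.40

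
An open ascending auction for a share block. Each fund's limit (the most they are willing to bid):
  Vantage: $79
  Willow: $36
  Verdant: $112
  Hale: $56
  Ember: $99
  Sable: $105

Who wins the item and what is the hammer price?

Verdant wins at $105

Ascending (English) auction: the price rises until one bidder remains; the winner pays the price at which the last rival dropped out.
Sorting limits: 112 (Verdant) > 105 (Sable) > 99 (Ember) > 79 (Vantage) > 56 (Hale) > 36 (Willow)
Bidding ends when Sable exits at $105; Verdant takes it.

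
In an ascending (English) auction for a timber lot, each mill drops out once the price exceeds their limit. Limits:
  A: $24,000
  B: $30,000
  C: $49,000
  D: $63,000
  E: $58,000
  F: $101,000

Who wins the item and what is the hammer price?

F wins at $63,000

Limits in order: 101,000 (F) > 63,000 (D) > 58,000 (E) > 49,000 (C) > 30,000 (B) > 24,000 (A)
Once the price passes $63,000, only F is left; the hammer falls at D's limit of $63,000.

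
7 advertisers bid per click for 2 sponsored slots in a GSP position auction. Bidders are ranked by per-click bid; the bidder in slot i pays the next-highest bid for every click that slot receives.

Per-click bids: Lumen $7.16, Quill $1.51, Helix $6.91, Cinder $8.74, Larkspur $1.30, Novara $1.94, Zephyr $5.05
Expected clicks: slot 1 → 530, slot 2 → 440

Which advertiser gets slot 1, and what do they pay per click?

Ranked by bid: $8.74 (Cinder) > $7.16 (Lumen) > $6.91 (Helix) > …
Slot 1 goes to the first-ranked bidder, Cinder, who pays the next bid down: $7.16/click.

Cinder; $7.16 per click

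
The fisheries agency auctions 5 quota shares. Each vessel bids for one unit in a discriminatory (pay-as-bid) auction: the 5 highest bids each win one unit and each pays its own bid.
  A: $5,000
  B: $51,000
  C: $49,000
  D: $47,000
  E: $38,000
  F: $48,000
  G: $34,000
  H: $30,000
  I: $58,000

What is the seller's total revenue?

Bids ranked high→low: 58,000 (I), 51,000 (B), 49,000 (C), 48,000 (F), 47,000 (D), 38,000 (E), 34,000 (G), …
The 5 highest are I, B, C, F, D.
Total revenue = 58,000 + 51,000 + 49,000 + 48,000 + 47,000 = $253,000.

Total revenue: $253,000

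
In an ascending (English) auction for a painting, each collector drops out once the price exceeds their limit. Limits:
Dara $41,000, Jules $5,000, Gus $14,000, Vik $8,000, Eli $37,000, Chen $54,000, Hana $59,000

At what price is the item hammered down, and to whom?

Hana wins at $54,000

Limits ranked: 59,000 (Hana) > 54,000 (Chen) > 41,000 (Dara) > 37,000 (Eli) > 14,000 (Gus) > 8,000 (Vik) > …
Chen is the last rival to drop out, at $54,000; Hana remains and wins at that price.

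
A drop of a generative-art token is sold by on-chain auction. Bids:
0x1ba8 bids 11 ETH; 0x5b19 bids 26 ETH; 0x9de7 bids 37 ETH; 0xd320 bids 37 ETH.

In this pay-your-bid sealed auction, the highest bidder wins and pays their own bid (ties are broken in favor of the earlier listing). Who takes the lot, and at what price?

Bids in order: 37 (0x9de7) > 37 (0xd320) > 26 (0x5b19) > 11 (0x1ba8)
0x9de7 and 0xd320 tie at 37 ETH; tie-break gives it to 0x9de7.
0x9de7 is highest → pays own bid, 37 ETH.

0x9de7 pays 37 ETH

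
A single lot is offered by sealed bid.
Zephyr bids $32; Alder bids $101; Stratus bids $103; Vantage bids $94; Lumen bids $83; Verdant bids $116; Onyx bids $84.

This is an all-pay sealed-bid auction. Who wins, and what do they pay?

Bids in order: 116 (Verdant) > 103 (Stratus) > 101 (Alder) > 94 (Vantage) > 84 (Onyx) > 83 (Lumen) > …
Verdant is highest and takes the item; every bidder forfeits their bid.

Verdant pays $116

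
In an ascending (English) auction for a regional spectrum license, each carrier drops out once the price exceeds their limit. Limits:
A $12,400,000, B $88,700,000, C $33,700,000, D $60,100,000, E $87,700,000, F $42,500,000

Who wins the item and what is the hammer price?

Ascending (English) auction: the price rises until one bidder remains; the winner pays the price at which the last rival dropped out.
Sorting limits: 88,700,000 (B) > 87,700,000 (E) > 60,100,000 (D) > 42,500,000 (F) > 33,700,000 (C) > 12,400,000 (A)
E is the last rival to drop out, at $87,700,000; B remains and wins at that price.

B wins at $87,700,000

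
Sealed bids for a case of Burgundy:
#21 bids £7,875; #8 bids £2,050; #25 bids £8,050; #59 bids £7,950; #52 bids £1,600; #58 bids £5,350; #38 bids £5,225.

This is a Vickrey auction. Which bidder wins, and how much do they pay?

#25 pays £7,950

Bids in order: 8,050 (#25) > 7,950 (#59) > 7,875 (#21) > 5,350 (#58) > 5,225 (#38) > 2,050 (#8) > …
Second-price: #25 pays #59's bid of £7,950.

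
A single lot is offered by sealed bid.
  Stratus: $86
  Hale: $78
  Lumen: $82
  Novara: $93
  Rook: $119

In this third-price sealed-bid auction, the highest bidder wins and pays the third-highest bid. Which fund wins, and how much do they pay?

Rook pays $86

Bids ranked: 119 (Rook) > 93 (Novara) > 86 (Stratus) > 82 (Lumen) > 78 (Hale)
Rook wins; payment is bid #3 in the ranking = $86.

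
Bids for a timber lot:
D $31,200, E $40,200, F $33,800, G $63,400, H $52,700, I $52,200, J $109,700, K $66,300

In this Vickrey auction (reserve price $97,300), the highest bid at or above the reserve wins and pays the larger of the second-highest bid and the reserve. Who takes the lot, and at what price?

J pays $97,300

Bids ranked: 109,700 (J) > 66,300 (K) > 63,400 (G) > 52,700 (H) > 52,200 (I) > 40,200 (E) > …
Highest eligible bid: J at $109,700.
max(second-highest $66,300, reserve $97,300) = $97,300.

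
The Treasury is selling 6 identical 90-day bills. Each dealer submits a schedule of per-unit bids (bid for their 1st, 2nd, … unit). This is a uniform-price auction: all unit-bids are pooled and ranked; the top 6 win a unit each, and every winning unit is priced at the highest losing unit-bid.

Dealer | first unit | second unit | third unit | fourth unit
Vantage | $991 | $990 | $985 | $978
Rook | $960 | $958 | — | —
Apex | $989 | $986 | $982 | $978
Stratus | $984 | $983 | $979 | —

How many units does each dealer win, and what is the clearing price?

Pooled unit-bids ranked (top 6): 991 (Vantage-1), 990 (Vantage-2), 989 (Apex-1), 986 (Apex-2), 985 (Vantage-3), 984 (Stratus-1)
The (k+1)-th unit-bid is $983.
Allocation: Apex 2, Stratus 1, Vantage 3.

Apex 2, Stratus 1, Vantage 3; clearing price $983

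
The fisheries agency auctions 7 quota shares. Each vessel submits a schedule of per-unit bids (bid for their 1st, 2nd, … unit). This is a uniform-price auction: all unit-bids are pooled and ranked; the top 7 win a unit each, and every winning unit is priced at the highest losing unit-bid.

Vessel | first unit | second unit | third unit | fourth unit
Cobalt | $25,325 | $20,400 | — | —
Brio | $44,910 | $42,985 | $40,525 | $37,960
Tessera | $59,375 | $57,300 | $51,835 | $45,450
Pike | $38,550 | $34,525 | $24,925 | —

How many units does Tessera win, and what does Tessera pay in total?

Tessera: 4 units, pays $154,200

Pooled unit-bids ranked (top 7): 59,375 (Tessera-1), 57,300 (Tessera-2), 51,835 (Tessera-3), 45,450 (Tessera-4), 44,910 (Brio-1), 42,985 (Brio-2), 40,525 (Brio-3)
The (k+1)-th unit-bid is $38,550.
Tessera wins 4 unit(s) at $38,550 each.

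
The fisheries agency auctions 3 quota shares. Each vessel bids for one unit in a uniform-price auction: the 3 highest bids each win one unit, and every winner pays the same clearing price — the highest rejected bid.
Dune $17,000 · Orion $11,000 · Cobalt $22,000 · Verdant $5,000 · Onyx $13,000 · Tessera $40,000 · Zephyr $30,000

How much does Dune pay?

Dune pays $0

Sorting: 40,000 (Tessera), 30,000 (Zephyr), 22,000 (Cobalt), 17,000 (Dune), 13,000 (Onyx), …
Winners (3 units): Tessera, Zephyr, Cobalt.
First losing bid is Dune's $17,000, which sets the uniform price.
Dune does not win → pays $0.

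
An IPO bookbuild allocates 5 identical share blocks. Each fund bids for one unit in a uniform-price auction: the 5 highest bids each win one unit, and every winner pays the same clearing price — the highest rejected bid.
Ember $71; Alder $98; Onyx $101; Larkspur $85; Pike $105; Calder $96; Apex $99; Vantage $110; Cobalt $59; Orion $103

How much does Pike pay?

Ordering the bids: 110 (Vantage), 105 (Pike), 103 (Orion), 101 (Onyx), 99 (Apex), 98 (Alder), 96 (Calder), …
Top 5: Vantage, Pike, Orion, Onyx, Apex.
First losing bid is Alder's $98, which sets the uniform price.
Pike wins → pays $98.

Pike pays $98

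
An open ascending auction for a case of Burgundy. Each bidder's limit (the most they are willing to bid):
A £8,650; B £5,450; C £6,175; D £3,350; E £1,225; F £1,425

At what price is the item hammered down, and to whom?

A wins at £6,175

Ascending (English) auction: the price rises until one bidder remains; the winner pays the price at which the last rival dropped out.
Limits in order: 8,650 (A) > 6,175 (C) > 5,450 (B) > 3,350 (D) > 1,425 (F) > 1,225 (E)
Once the price passes £6,175, only A is left; the hammer falls at C's limit of £6,175.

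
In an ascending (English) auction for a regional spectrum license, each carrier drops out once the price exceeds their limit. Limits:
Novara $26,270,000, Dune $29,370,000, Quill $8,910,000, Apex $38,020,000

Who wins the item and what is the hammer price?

Apex wins at $29,370,000

Limits in order: 38,020,000 (Apex) > 29,370,000 (Dune) > 26,270,000 (Novara) > 8,910,000 (Quill)
Bidding ends when Dune exits at $29,370,000; Apex takes it.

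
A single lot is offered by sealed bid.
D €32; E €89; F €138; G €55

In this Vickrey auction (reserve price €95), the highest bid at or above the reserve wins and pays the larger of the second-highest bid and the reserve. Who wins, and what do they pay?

F pays €95

Rule: the highest bid at or above the reserve wins and pays the larger of the second-highest bid and the reserve.
Bids ranked: 138 (F) > 89 (E) > 55 (G) > 32 (D)
F has the top bid at or above the reserve (€138).
max(second-highest €89, reserve €95) = €95.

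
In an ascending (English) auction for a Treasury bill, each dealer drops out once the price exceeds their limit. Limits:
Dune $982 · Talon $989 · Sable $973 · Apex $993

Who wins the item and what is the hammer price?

Limits in order: 993 (Apex) > 989 (Talon) > 982 (Dune) > 973 (Sable)
Bidding ends when Talon exits at $989; Apex takes it.

Apex wins at $989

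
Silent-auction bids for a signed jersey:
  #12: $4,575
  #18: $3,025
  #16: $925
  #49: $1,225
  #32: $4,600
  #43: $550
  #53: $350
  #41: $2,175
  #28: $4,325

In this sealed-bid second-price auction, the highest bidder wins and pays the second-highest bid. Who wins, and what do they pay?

#32 pays $4,575

Sorting bids: 4,600 (#32) > 4,575 (#12) > 4,325 (#28) > 3,025 (#18) > 2,175 (#41) > 1,225 (#49) > …
#32 wins with the highest bid; price is set by the runner-up at $4,575.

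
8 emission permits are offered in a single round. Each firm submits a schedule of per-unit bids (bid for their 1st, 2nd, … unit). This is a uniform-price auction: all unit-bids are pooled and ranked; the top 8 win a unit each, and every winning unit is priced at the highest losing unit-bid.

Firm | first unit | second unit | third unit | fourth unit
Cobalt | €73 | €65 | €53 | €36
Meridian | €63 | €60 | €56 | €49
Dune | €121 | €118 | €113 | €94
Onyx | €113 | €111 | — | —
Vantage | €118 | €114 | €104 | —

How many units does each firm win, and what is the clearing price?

Merging the schedules and taking the best 8: 121 (Dune-1), 118 (Dune-2), 118 (Vantage-1), 114 (Vantage-2), 113 (Dune-3), 113 (Onyx-1), 111 (Onyx-2), 104 (Vantage-3)
The (k+1)-th unit-bid is €94.
Allocation: Dune 3, Onyx 2, Vantage 3.

Dune 3, Onyx 2, Vantage 3; clearing price €94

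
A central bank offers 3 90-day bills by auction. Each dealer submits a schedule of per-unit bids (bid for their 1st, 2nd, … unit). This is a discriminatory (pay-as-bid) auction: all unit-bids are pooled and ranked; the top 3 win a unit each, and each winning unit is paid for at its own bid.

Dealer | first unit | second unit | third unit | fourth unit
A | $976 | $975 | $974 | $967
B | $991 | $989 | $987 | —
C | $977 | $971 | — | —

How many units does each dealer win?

Pooled unit-bids ranked (top 3): 991 (B-1), 989 (B-2), 987 (B-3)
Next rejected bid: $977 (not a price — pay-as-bid).
Allocation: B 3.

B 3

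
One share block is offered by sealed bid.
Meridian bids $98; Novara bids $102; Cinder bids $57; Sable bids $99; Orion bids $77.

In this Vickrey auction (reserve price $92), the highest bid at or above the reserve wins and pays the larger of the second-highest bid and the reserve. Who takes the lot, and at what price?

Novara pays $99

Bids in order: 102 (Novara) > 99 (Sable) > 98 (Meridian) > 77 (Orion) > 57 (Cinder)
Highest eligible bid: Novara at $102.
Second-highest bid $99 exceeds the reserve $92 → payment $99.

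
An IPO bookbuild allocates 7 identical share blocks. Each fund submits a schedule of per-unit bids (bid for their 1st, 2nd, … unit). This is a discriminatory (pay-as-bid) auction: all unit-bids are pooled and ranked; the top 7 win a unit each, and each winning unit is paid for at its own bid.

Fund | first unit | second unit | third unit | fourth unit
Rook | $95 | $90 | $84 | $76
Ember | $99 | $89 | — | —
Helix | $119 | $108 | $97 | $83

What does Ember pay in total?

All unit-bids, highest first — top 7: 119 (Helix-1), 108 (Helix-2), 99 (Ember-1), 97 (Helix-3), 95 (Rook-1), 90 (Rook-2), 89 (Ember-2)
Next rejected bid: $84 (not a price — pay-as-bid).
Ember's winning unit-bids: 99 + 89 = $188.

Ember pays $188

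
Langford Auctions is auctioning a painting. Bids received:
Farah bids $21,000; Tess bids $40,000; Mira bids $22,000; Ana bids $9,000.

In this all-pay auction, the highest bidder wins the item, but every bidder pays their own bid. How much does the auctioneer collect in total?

Total revenue: $92,000

Bids ranked: 40,000 (Tess) > 22,000 (Mira) > 21,000 (Farah) > 9,000 (Ana)
Every bidder forfeits their bid regardless of winning.
Revenue = 21,000 + 40,000 + 22,000 + 9,000 = $92,000.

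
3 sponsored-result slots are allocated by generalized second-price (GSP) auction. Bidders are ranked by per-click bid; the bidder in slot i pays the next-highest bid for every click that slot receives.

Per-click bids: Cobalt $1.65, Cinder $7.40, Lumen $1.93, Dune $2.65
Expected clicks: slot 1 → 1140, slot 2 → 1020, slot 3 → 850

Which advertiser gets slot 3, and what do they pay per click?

Lumen; $1.65 per click

Sorting advertisers: $7.40 (Cinder) > $2.65 (Dune) > $1.93 (Lumen) > $1.65 (Cobalt)
Slot 3 goes to the third-ranked bidder, Lumen, who pays the next bid down: $1.65/click.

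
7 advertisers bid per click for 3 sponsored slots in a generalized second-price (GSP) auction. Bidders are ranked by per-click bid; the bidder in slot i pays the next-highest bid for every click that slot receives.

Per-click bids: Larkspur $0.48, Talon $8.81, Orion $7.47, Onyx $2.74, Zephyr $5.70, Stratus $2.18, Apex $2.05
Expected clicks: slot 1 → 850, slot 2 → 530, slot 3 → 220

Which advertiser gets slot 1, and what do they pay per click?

Talon; $7.47 per click

Sorting advertisers: $8.81 (Talon) > $7.47 (Orion) > $5.70 (Zephyr) > $2.74 (Onyx) > …
Slot 1 goes to the first-ranked bidder, Talon, who pays the next bid down: $7.47/click.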